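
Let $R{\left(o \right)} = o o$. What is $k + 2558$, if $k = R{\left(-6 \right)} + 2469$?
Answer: $5063$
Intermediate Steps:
$R{\left(o \right)} = o^{2}$
$k = 2505$ ($k = \left(-6\right)^{2} + 2469 = 36 + 2469 = 2505$)
$k + 2558 = 2505 + 2558 = 5063$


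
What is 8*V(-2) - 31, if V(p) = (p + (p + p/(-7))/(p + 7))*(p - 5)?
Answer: 501/5 ≈ 100.20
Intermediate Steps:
V(p) = (-5 + p)*(p + 6*p/(7*(7 + p))) (V(p) = (p + (p + p*(-⅐))/(7 + p))*(-5 + p) = (p + (p - p/7)/(7 + p))*(-5 + p) = (p + (6*p/7)/(7 + p))*(-5 + p) = (p + 6*p/(7*(7 + p)))*(-5 + p) = (-5 + p)*(p + 6*p/(7*(7 + p))))
8*V(-2) - 31 = 8*((⅐)*(-2)*(-275 + 7*(-2)² + 20*(-2))/(7 - 2)) - 31 = 8*((⅐)*(-2)*(-275 + 7*4 - 40)/5) - 31 = 8*((⅐)*(-2)*(⅕)*(-275 + 28 - 40)) - 31 = 8*((⅐)*(-2)*(⅕)*(-287)) - 31 = 8*(82/5) - 31 = 656/5 - 31 = 501/5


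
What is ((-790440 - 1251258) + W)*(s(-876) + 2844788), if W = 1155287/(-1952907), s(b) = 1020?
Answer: -11346940752013054384/1952907 ≈ -5.8103e+12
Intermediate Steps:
W = -1155287/1952907 (W = 1155287*(-1/1952907) = -1155287/1952907 ≈ -0.59157)
((-790440 - 1251258) + W)*(s(-876) + 2844788) = ((-790440 - 1251258) - 1155287/1952907)*(1020 + 2844788) = (-2041698 - 1155287/1952907)*2845808 = -3987247471373/1952907*2845808 = -11346940752013054384/1952907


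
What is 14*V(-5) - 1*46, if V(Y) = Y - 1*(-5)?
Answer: -46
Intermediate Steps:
V(Y) = 5 + Y (V(Y) = Y + 5 = 5 + Y)
14*V(-5) - 1*46 = 14*(5 - 5) - 1*46 = 14*0 - 46 = 0 - 46 = -46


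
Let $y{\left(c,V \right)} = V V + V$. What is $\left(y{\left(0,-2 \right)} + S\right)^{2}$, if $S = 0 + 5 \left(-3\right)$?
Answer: $169$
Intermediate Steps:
$y{\left(c,V \right)} = V + V^{2}$ ($y{\left(c,V \right)} = V^{2} + V = V + V^{2}$)
$S = -15$ ($S = 0 - 15 = -15$)
$\left(y{\left(0,-2 \right)} + S\right)^{2} = \left(- 2 \left(1 - 2\right) - 15\right)^{2} = \left(\left(-2\right) \left(-1\right) - 15\right)^{2} = \left(2 - 15\right)^{2} = \left(-13\right)^{2} = 169$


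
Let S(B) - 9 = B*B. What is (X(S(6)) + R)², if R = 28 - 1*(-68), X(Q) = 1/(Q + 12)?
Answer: 29953729/3249 ≈ 9219.4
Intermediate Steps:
S(B) = 9 + B² (S(B) = 9 + B*B = 9 + B²)
X(Q) = 1/(12 + Q)
R = 96 (R = 28 + 68 = 96)
(X(S(6)) + R)² = (1/(12 + (9 + 6²)) + 96)² = (1/(12 + (9 + 36)) + 96)² = (1/(12 + 45) + 96)² = (1/57 + 96)² = (5473/57)² = 29953729/3249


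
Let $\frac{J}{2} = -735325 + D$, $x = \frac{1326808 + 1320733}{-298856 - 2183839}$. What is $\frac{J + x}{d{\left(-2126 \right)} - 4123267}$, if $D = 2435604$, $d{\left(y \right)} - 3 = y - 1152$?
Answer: $- \frac{8442545696269}{10244945190690} \approx -0.82407$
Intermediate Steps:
$d{\left(y \right)} = -1149 + y$ ($d{\left(y \right)} = 3 + \left(y - 1152\right) = 3 + \left(-1152 + y\right) = -1149 + y$)
$x = - \frac{2647541}{2482695}$ ($x = \frac{2647541}{-2482695} = 2647541 \left(- \frac{1}{2482695}\right) = - \frac{2647541}{2482695} \approx -1.0664$)
$J = 3400558$ ($J = 2 \left(-735325 + 2435604\right) = 2 \cdot 1700279 = 3400558$)
$\frac{J + x}{d{\left(-2126 \right)} - 4123267} = \frac{3400558 - \frac{2647541}{2482695}}{\left(-1149 - 2126\right) - 4123267} = \frac{8442545696269}{2482695 \left(-3275 - 4123267\right)} = \frac{8442545696269}{2482695 \left(-4126542\right)} = \frac{8442545696269}{2482695} \left(- \frac{1}{4126542}\right) = - \frac{8442545696269}{10244945190690}$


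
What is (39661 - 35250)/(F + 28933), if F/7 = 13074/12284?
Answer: 2462942/16159295 ≈ 0.15242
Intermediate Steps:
F = 45759/6142 (F = 7*(13074/12284) = 7*(13074*(1/12284)) = 7*(6537/6142) = 45759/6142 ≈ 7.4502)
(39661 - 35250)/(F + 28933) = (39661 - 35250)/(45759/6142 + 28933) = 4411/(177752245/6142) = 4411*(6142/177752245) = 2462942/16159295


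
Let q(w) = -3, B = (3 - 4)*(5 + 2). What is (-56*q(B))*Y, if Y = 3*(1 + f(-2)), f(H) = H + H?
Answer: -1512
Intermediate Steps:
f(H) = 2*H
B = -7 (B = -1*7 = -7)
Y = -9 (Y = 3*(1 + 2*(-2)) = 3*(1 - 4) = 3*(-3) = -9)
(-56*q(B))*Y = -56*(-3)*(-9) = 168*(-9) = -1512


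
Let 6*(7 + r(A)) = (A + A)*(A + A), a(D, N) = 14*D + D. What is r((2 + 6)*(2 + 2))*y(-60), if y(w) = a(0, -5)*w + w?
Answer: -40540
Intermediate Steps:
a(D, N) = 15*D
r(A) = -7 + 2*A²/3 (r(A) = -7 + ((A + A)*(A + A))/6 = -7 + ((2*A)*(2*A))/6 = -7 + (4*A²)/6 = -7 + 2*A²/3)
y(w) = w (y(w) = (15*0)*w + w = 0*w + w = 0 + w = w)
r((2 + 6)*(2 + 2))*y(-60) = (-7 + 2*((2 + 6)*(2 + 2))²/3)*(-60) = (-7 + 2*(8*4)²/3)*(-60) = (-7 + (⅔)*32²)*(-60) = (-7 + (⅔)*1024)*(-60) = (-7 + 2048/3)*(-60) = (2027/3)*(-60) = -40540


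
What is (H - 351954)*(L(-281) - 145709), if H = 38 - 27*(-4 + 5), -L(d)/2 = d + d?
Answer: 50885678655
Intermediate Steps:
L(d) = -4*d (L(d) = -2*(d + d) = -4*d)
H = 11 (H = 38 - 27 = 11)
(H - 351954)*(L(-281) - 145709) = (11 - 351954)*(-4*(-281) - 145709) = -351943*(1124 - 145709) = -351943*(-144585) = 50885678655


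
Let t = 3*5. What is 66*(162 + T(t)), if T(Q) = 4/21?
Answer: 74932/7 ≈ 10705.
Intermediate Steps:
t = 15
T(Q) = 4/21 (T(Q) = 4*(1/21) = 4/21)
66*(162 + T(t)) = 66*(162 + 4/21) = 66*(3406/21) = 74932/7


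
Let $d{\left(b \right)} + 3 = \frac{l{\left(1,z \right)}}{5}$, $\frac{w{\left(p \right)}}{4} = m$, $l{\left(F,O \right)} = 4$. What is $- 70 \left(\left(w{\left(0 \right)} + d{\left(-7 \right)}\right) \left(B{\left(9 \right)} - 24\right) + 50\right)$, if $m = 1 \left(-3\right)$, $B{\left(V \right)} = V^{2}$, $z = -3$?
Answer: $53158$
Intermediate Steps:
$m = -3$
$w{\left(p \right)} = -12$ ($w{\left(p \right)} = 4 \left(-3\right) = -12$)
$d{\left(b \right)} = - \frac{11}{5}$ ($d{\left(b \right)} = -3 + \frac{4}{5} = - \frac{11}{5}$)
$- 70 \left(\left(w{\left(0 \right)} + d{\left(-7 \right)}\right) \left(B{\left(9 \right)} - 24\right) + 50\right) = - 70 \left(\left(-12 - \frac{11}{5}\right) \left(9^{2} - 24\right) + 50\right) = - 70 \left(- \frac{71 \left(81 - 24\right)}{5} + 50\right) = - 70 \left(\left(- \frac{71}{5}\right) 57 + 50\right) = - 70 \left(- \frac{4047}{5} + 50\right) = \left(-70\right) \left(- \frac{3797}{5}\right) = 53158$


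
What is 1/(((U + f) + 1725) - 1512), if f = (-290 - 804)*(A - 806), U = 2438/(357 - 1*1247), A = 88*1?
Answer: 445/349637506 ≈ 1.2727e-6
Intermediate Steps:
A = 88
U = -1219/445 (U = 2438/(357 - 1247) = 2438/(-890) = 2438*(-1/890) = -1219/445 ≈ -2.7393)
f = 785492 (f = (-290 - 804)*(88 - 806) = -1094*(-718) = 785492)
1/(((U + f) + 1725) - 1512) = 1/(((-1219/445 + 785492) + 1725) - 1512) = 1/((349542721/445 + 1725) - 1512) = 1/(350310346/445 - 1512) = 1/(349637506/445) = 445/349637506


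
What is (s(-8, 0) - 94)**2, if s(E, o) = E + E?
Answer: 12100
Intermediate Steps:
s(E, o) = 2*E
(s(-8, 0) - 94)**2 = (2*(-8) - 94)**2 = (-16 - 94)**2 = (-110)**2 = 12100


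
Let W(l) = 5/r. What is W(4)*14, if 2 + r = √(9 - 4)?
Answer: 140 + 70*√5 ≈ 296.52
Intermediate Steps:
r = -2 + √5 (r = -2 + √(9 - 4) = -2 + √5 ≈ 0.23607)
W(l) = 5/(-2 + √5)
W(4)*14 = (10 + 5*√5)*14 = 140 + 70*√5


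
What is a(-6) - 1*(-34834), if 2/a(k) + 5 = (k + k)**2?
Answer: 4841928/139 ≈ 34834.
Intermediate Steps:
a(k) = 2/(-5 + 4*k**2) (a(k) = 2/(-5 + (k + k)**2) = 2/(-5 + (2*k)**2) = 2/(-5 + 4*k**2))
a(-6) - 1*(-34834) = 2/(-5 + 4*(-6)**2) - 1*(-34834) = 2/(-5 + 4*36) + 34834 = 2/(-5 + 144) + 34834 = 2/139 + 34834 = 4841928/139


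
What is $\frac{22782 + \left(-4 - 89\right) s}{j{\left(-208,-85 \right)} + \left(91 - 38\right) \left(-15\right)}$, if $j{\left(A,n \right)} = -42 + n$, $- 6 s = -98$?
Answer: $- \frac{21263}{922} \approx -23.062$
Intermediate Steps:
$s = \frac{49}{3}$ ($s = \left(- \frac{1}{6}\right) \left(-98\right) = \frac{49}{3} \approx 16.333$)
$\frac{22782 + \left(-4 - 89\right) s}{j{\left(-208,-85 \right)} + \left(91 - 38\right) \left(-15\right)} = \frac{22782 + \left(-4 - 89\right) \frac{49}{3}}{\left(-42 - 85\right) + \left(91 - 38\right) \left(-15\right)} = \frac{22782 - 1519}{-127 + 53 \left(-15\right)} = \frac{22782 - 1519}{-127 - 795} = \frac{21263}{-922} = 21263 \left(- \frac{1}{922}\right) = - \frac{21263}{922}$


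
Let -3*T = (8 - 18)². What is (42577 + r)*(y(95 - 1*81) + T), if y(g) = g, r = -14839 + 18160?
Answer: -2662084/3 ≈ -8.8736e+5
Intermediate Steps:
T = -100/3 (T = -(8 - 18)²/3 = -⅓*(-10)² = -⅓*100 = -100/3 ≈ -33.333)
r = 3321
(42577 + r)*(y(95 - 1*81) + T) = (42577 + 3321)*((95 - 1*81) - 100/3) = 45898*((95 - 81) - 100/3) = 45898*(14 - 100/3) = 45898*(-58/3) = -2662084/3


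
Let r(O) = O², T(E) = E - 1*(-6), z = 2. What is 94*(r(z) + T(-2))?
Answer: 752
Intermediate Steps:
T(E) = 6 + E (T(E) = E + 6 = 6 + E)
94*(r(z) + T(-2)) = 94*(2² + (6 - 2)) = 94*(4 + 4) = 94*8 = 752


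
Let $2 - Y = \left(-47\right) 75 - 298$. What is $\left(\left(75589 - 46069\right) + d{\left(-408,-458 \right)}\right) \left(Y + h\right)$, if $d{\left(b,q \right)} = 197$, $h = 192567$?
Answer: $5836181064$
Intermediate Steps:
$Y = 3825$ ($Y = 2 - \left(\left(-47\right) 75 - 298\right) = 2 - \left(-3525 - 298\right) = 2 - -3823 = 2 + 3823 = 3825$)
$\left(\left(75589 - 46069\right) + d{\left(-408,-458 \right)}\right) \left(Y + h\right) = \left(\left(75589 - 46069\right) + 197\right) \left(3825 + 192567\right) = \left(\left(75589 - 46069\right) + 197\right) 196392 = \left(29520 + 197\right) 196392 = 29717 \cdot 196392 = 5836181064$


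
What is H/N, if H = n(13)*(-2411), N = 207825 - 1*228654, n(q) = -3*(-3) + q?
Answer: 53042/20829 ≈ 2.5465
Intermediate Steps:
n(q) = 9 + q
N = -20829 (N = 207825 - 228654 = -20829)
H = -53042 (H = (9 + 13)*(-2411) = 22*(-2411) = -53042)
H/N = -53042/(-20829) = -53042*(-1/20829) = 53042/20829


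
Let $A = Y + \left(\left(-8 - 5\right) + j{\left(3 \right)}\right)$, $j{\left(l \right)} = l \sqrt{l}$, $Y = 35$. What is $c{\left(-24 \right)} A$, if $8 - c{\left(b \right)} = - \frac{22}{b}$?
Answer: $\frac{935}{6} + \frac{85 \sqrt{3}}{4} \approx 192.64$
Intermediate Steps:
$j{\left(l \right)} = l^{\frac{3}{2}}$
$c{\left(b \right)} = 8 + \frac{22}{b}$ ($c{\left(b \right)} = 8 - - \frac{22}{b} = 8 + \frac{22}{b}$)
$A = 22 + 3 \sqrt{3}$ ($A = 35 + \left(\left(-8 - 5\right) + 3^{\frac{3}{2}}\right) = 35 + \left(\left(-8 - 5\right) + 3 \sqrt{3}\right) = 35 - \left(13 - 3 \sqrt{3}\right) = 22 + 3 \sqrt{3} \approx 27.196$)
$c{\left(-24 \right)} A = \left(8 + \frac{22}{-24}\right) \left(22 + 3 \sqrt{3}\right) = \left(8 + 22 \left(- \frac{1}{24}\right)\right) \left(22 + 3 \sqrt{3}\right) = \left(8 - \frac{11}{12}\right) \left(22 + 3 \sqrt{3}\right) = \frac{85 \left(22 + 3 \sqrt{3}\right)}{12} = \frac{935}{6} + \frac{85 \sqrt{3}}{4}$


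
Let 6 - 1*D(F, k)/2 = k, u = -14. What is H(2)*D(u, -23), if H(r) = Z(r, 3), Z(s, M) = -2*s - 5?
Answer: -522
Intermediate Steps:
D(F, k) = 12 - 2*k
Z(s, M) = -5 - 2*s
H(r) = -5 - 2*r
H(2)*D(u, -23) = (-5 - 2*2)*(12 - 2*(-23)) = (-5 - 4)*(12 + 46) = -9*58 = -522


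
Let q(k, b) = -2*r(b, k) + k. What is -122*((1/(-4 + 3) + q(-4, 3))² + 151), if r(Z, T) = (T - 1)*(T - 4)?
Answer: -899872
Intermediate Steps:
r(Z, T) = (-1 + T)*(-4 + T)
q(k, b) = -8 - 2*k² + 11*k (q(k, b) = -2*(4 + k² - 5*k) + k = (-8 - 2*k² + 10*k) + k = -8 - 2*k² + 11*k)
-122*((1/(-4 + 3) + q(-4, 3))² + 151) = -122*((1/(-4 + 3) + (-8 - 2*(-4)² + 11*(-4)))² + 151) = -122*((1/(-1) + (-8 - 2*16 - 44))² + 151) = -122*((-1 + (-8 - 32 - 44))² + 151) = -122*((-1 - 84)² + 151) = -122*((-85)² + 151) = -122*(7225 + 151) = -122*7376 = -899872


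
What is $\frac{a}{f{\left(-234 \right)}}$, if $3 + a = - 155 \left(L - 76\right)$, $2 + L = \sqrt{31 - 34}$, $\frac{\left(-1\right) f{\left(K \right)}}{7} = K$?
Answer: $\frac{1343}{182} - \frac{155 i \sqrt{3}}{1638} \approx 7.3791 - 0.1639 i$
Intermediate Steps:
$f{\left(K \right)} = - 7 K$
$L = -2 + i \sqrt{3}$ ($L = -2 + \sqrt{31 - 34} = -2 + \sqrt{-3} = -2 + i \sqrt{3} \approx -2.0 + 1.732 i$)
$a = 12087 - 155 i \sqrt{3}$ ($a = -3 - 155 \left(\left(-2 + i \sqrt{3}\right) - 76\right) = -3 - 155 \left(-78 + i \sqrt{3}\right) = -3 + \left(12090 - 155 i \sqrt{3}\right) = 12087 - 155 i \sqrt{3} \approx 12087.0 - 268.47 i$)
$\frac{a}{f{\left(-234 \right)}} = \frac{12087 - 155 i \sqrt{3}}{\left(-7\right) \left(-234\right)} = \frac{12087 - 155 i \sqrt{3}}{1638} = \left(12087 - 155 i \sqrt{3}\right) \frac{1}{1638} = \frac{1343}{182} - \frac{155 i \sqrt{3}}{1638}$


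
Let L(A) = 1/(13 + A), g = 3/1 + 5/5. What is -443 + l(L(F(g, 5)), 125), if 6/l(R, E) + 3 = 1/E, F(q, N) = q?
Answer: -83216/187 ≈ -445.01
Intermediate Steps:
g = 4 (g = 3*1 + 5*(⅕) = 3 + 1 = 4)
l(R, E) = 6/(-3 + 1/E)
-443 + l(L(F(g, 5)), 125) = -443 - 6*125/(-1 + 3*125) = -443 - 6*125/(-1 + 375) = -443 - 6*125/374 = -443 - 6*125*1/374 = -443 - 375/187 = -83216/187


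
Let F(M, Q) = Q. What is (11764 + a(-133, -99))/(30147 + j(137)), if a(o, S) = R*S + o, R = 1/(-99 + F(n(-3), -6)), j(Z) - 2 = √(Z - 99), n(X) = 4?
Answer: 1753457226/4544810815 - 407118*√38/31813675705 ≈ 0.38574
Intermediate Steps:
j(Z) = 2 + √(-99 + Z) (j(Z) = 2 + √(Z - 99) = 2 + √(-99 + Z))
R = -1/105 (R = 1/(-99 - 6) = 1/(-105) = -1/105 ≈ -0.0095238)
a(o, S) = o - S/105 (a(o, S) = -S/105 + o = o - S/105)
(11764 + a(-133, -99))/(30147 + j(137)) = (11764 + (-133 - 1/105*(-99)))/(30147 + (2 + √(-99 + 137))) = (11764 + (-133 + 33/35))/(30147 + (2 + √38)) = (11764 - 4622/35)/(30149 + √38) = 407118/(35*(30149 + √38))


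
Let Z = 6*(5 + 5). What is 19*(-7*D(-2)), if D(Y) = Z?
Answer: -7980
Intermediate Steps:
Z = 60 (Z = 6*10 = 60)
D(Y) = 60
19*(-7*D(-2)) = 19*(-7*60) = 19*(-420) = -7980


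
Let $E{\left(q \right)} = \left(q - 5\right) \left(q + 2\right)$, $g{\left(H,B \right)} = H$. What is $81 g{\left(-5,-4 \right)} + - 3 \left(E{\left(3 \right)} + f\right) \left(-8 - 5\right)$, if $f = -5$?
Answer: $-990$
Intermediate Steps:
$E{\left(q \right)} = \left(-5 + q\right) \left(2 + q\right)$
$81 g{\left(-5,-4 \right)} + - 3 \left(E{\left(3 \right)} + f\right) \left(-8 - 5\right) = 81 \left(-5\right) + - 3 \left(\left(-10 + 3^{2} - 9\right) - 5\right) \left(-8 - 5\right) = -405 + - 3 \left(\left(-10 + 9 - 9\right) - 5\right) \left(-13\right) = -405 + - 3 \left(-10 - 5\right) \left(-13\right) = -405 + \left(-3\right) \left(-15\right) \left(-13\right) = -405 + 45 \left(-13\right) = -405 - 585 = -990$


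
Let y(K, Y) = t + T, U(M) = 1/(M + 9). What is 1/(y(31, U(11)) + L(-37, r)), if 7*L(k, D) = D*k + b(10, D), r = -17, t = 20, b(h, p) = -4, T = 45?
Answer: 7/1080 ≈ 0.0064815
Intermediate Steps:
U(M) = 1/(9 + M)
L(k, D) = -4/7 + D*k/7 (L(k, D) = (D*k - 4)/7 = (-4 + D*k)/7 = -4/7 + D*k/7)
y(K, Y) = 65 (y(K, Y) = 20 + 45 = 65)
1/(y(31, U(11)) + L(-37, r)) = 1/(65 + (-4/7 + (⅐)*(-17)*(-37))) = 1/(65 + (-4/7 + 629/7)) = 1/(65 + 625/7) = 1/(1080/7) = 7/1080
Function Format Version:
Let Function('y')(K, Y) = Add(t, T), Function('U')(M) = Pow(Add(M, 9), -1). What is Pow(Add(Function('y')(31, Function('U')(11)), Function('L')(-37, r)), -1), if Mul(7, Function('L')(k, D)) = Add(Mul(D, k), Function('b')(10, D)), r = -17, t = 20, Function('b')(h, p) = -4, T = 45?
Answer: Rational(7, 1080) ≈ 0.0064815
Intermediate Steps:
Function('U')(M) = Pow(Add(9, M), -1)
Function('L')(k, D) = Add(Rational(-4, 7), Mul(Rational(1, 7), D, k)) (Function('L')(k, D) = Mul(Rational(1, 7), Add(Mul(D, k), -4)) = Mul(Rational(1, 7), Add(-4, Mul(D, k))) = Add(Rational(-4, 7), Mul(Rational(1, 7), D, k)))
Function('y')(K, Y) = 65 (Function('y')(K, Y) = Add(20, 45) = 65)
Pow(Add(Function('y')(31, Function('U')(11)), Function('L')(-37, r)), -1) = Pow(Add(65, Add(Rational(-4, 7), Mul(Rational(1, 7), -17, -37))), -1) = Pow(Add(65, Add(Rational(-4, 7), Rational(629, 7))), -1) = Pow(Add(65, Rational(625, 7)), -1) = Pow(Rational(1080, 7), -1) = Rational(7, 1080)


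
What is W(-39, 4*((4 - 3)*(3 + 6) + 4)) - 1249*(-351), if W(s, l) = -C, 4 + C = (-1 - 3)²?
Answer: 438387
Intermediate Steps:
C = 12 (C = -4 + (-1 - 3)² = -4 + (-4)² = -4 + 16 = 12)
W(s, l) = -12 (W(s, l) = -1*12 = -12)
W(-39, 4*((4 - 3)*(3 + 6) + 4)) - 1249*(-351) = -12 - 1249*(-351) = -12 + 438399 = 438387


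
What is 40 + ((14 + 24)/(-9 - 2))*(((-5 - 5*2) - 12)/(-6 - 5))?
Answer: 3814/121 ≈ 31.521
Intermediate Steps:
40 + ((14 + 24)/(-9 - 2))*(((-5 - 5*2) - 12)/(-6 - 5)) = 40 + (38/(-11))*(((-5 - 10) - 12)/(-11)) = 40 + (38*(-1/11))*((-15 - 12)*(-1/11)) = 40 - (-1026)*(-1)/(11*11) = 40 - 38/11*27/11 = 40 - 1026/121 = 3814/121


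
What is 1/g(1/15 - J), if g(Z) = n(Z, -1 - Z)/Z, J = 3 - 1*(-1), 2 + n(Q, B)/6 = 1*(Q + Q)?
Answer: 59/888 ≈ 0.066441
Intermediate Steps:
n(Q, B) = -12 + 12*Q (n(Q, B) = -12 + 6*(1*(Q + Q)) = -12 + 6*(1*(2*Q)) = -12 + 6*(2*Q) = -12 + 12*Q)
J = 4 (J = 3 + 1 = 4)
g(Z) = (-12 + 12*Z)/Z
1/g(1/15 - J) = 1/(12 - 12/(1/15 - 1*4)) = 1/(12 - 12/(1/15 - 4)) = 1/(12 - 12/(-59/15)) = 1/(12 - 12*(-15/59)) = 1/(12 + 180/59) = 1/(888/59) = 59/888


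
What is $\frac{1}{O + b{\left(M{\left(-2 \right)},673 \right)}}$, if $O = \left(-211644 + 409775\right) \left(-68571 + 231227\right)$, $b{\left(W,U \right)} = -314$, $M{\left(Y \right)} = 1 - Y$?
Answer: $\frac{1}{32227195622} \approx 3.103 \cdot 10^{-11}$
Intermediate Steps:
$O = 32227195936$ ($O = 198131 \cdot 162656 = 32227195936$)
$\frac{1}{O + b{\left(M{\left(-2 \right)},673 \right)}} = \frac{1}{32227195936 - 314} = \frac{1}{32227195622}$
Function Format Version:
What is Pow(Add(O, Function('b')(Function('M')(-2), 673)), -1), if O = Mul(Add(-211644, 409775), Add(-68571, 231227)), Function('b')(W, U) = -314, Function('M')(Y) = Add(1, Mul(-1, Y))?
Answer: Rational(1, 32227195622) ≈ 3.1030e-11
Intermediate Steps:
O = 32227195936 (O = Mul(198131, 162656) = 32227195936)
Pow(Add(O, Function('b')(Function('M')(-2), 673)), -1) = Pow(Add(32227195936, -314), -1) = Pow(32227195622, -1) = Rational(1, 32227195622)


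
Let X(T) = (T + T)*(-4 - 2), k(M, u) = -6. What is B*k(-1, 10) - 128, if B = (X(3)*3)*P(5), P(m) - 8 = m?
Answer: 8296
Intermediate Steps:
P(m) = 8 + m
X(T) = -12*T (X(T) = (2*T)*(-6) = -12*T)
B = -1404 (B = (-12*3*3)*(8 + 5) = -36*3*13 = -108*13 = -1404)
B*k(-1, 10) - 128 = -1404*(-6) - 128 = 8424 - 128 = 8296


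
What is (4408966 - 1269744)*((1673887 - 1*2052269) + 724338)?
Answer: 1086032686232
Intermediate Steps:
(4408966 - 1269744)*((1673887 - 1*2052269) + 724338) = 3139222*((1673887 - 2052269) + 724338) = 3139222*(-378382 + 724338) = 3139222*345956 = 1086032686232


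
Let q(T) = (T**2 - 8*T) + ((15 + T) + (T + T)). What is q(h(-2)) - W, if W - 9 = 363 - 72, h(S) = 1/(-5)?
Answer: -7099/25 ≈ -283.96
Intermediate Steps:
h(S) = -1/5
q(T) = 15 + T**2 - 5*T (q(T) = (T**2 - 8*T) + ((15 + T) + 2*T) = (T**2 - 8*T) + (15 + 3*T) = 15 + T**2 - 5*T)
W = 300 (W = 9 + (363 - 72) = 9 + 291 = 300)
q(h(-2)) - W = (15 + (-1/5)**2 - 5*(-1/5)) - 1*300 = (15 + 1/25 + 1) - 300 = 401/25 - 300 = -7099/25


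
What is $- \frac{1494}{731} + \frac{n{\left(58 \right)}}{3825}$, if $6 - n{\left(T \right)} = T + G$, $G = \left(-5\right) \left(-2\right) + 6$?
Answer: $- \frac{339074}{164475} \approx -2.0616$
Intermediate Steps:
$G = 16$ ($G = 10 + 6 = 16$)
$n{\left(T \right)} = -10 - T$ ($n{\left(T \right)} = 6 - \left(T + 16\right) = 6 - \left(16 + T\right) = -10 - T$)
$- \frac{1494}{731} + \frac{n{\left(58 \right)}}{3825} = - \frac{1494}{731} + \frac{-10 - 58}{3825} = \left(-1494\right) \frac{1}{731} + \left(-10 - 58\right) \frac{1}{3825} = - \frac{1494}{731} - \frac{4}{225} = - \frac{339074}{164475}$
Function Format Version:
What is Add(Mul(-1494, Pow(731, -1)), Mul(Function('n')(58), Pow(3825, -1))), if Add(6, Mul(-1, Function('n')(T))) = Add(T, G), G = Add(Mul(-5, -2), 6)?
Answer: Rational(-339074, 164475) ≈ -2.0616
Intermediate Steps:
G = 16 (G = Add(10, 6) = 16)
Function('n')(T) = Add(-10, Mul(-1, T)) (Function('n')(T) = Add(6, Mul(-1, Add(T, 16))) = Add(6, Mul(-1, Add(16, T))) = Add(6, Add(-16, Mul(-1, T))) = Add(-10, Mul(-1, T)))
Add(Mul(-1494, Pow(731, -1)), Mul(Function('n')(58), Pow(3825, -1))) = Add(Mul(-1494, Pow(731, -1)), Mul(Add(-10, Mul(-1, 58)), Pow(3825, -1))) = Add(Mul(-1494, Rational(1, 731)), Mul(Add(-10, -58), Rational(1, 3825))) = Add(Rational(-1494, 731), Mul(-68, Rational(1, 3825))) = Add(Rational(-1494, 731), Rational(-4, 225)) = Rational(-339074, 164475)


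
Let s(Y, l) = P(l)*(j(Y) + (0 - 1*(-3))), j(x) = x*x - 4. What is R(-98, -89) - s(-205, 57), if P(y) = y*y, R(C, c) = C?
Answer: -136536074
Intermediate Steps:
P(y) = y**2
j(x) = -4 + x**2 (j(x) = x**2 - 4 = -4 + x**2)
s(Y, l) = l**2*(-1 + Y**2) (s(Y, l) = l**2*((-4 + Y**2) + (0 - 1*(-3))) = l**2*((-4 + Y**2) + (0 + 3)) = l**2*((-4 + Y**2) + 3) = l**2*(-1 + Y**2))
R(-98, -89) - s(-205, 57) = -98 - 57**2*(-1 + (-205)**2) = -98 - 3249*(-1 + 42025) = -98 - 3249*42024 = -98 - 1*136535976 = -98 - 136535976 = -136536074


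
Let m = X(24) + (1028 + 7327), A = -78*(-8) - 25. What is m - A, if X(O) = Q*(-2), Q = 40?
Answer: 7676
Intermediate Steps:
X(O) = -80 (X(O) = 40*(-2) = -80)
A = 599 (A = 624 - 25 = 599)
m = 8275 (m = -80 + (1028 + 7327) = -80 + 8355 = 8275)
m - A = 8275 - 1*599 = 8275 - 599 = 7676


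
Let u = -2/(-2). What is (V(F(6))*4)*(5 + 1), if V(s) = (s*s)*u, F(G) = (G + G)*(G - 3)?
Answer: 31104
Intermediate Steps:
u = 1 (u = -2*(-1/2) = 1)
F(G) = 2*G*(-3 + G) (F(G) = (2*G)*(-3 + G) = 2*G*(-3 + G))
V(s) = s**2 (V(s) = (s*s)*1 = s**2*1 = s**2)
(V(F(6))*4)*(5 + 1) = ((2*6*(-3 + 6))**2*4)*(5 + 1) = ((2*6*3)**2*4)*6 = (36**2*4)*6 = (1296*4)*6 = 5184*6 = 31104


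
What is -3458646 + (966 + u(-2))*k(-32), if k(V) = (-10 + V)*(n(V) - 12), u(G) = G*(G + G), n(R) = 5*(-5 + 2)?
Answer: -2354130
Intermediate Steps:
n(R) = -15 (n(R) = 5*(-3) = -15)
u(G) = 2*G**2 (u(G) = G*(2*G) = 2*G**2)
k(V) = 270 - 27*V (k(V) = (-10 + V)*(-15 - 12) = (-10 + V)*(-27) = 270 - 27*V)
-3458646 + (966 + u(-2))*k(-32) = -3458646 + (966 + 2*(-2)**2)*(270 - 27*(-32)) = -3458646 + (966 + 2*4)*(270 + 864) = -3458646 + (966 + 8)*1134 = -3458646 + 974*1134 = -3458646 + 1104516 = -2354130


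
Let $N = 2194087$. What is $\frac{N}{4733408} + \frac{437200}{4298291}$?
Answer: $\frac{11500270382917}{20345565005728} \approx 0.56525$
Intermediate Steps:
$\frac{N}{4733408} + \frac{437200}{4298291} = \frac{2194087}{4733408} + \frac{437200}{4298291} = \frac{11500270382917}{20345565005728}$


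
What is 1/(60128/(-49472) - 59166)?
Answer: -1546/91472515 ≈ -1.6901e-5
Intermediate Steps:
1/(60128/(-49472) - 59166) = 1/(60128*(-1/49472) - 59166) = 1/(-1879/1546 - 59166) = 1/(-91472515/1546) = -1546/91472515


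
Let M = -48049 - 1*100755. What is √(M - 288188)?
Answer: 16*I*√1707 ≈ 661.05*I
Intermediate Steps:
M = -148804 (M = -48049 - 100755 = -148804)
√(M - 288188) = √(-148804 - 288188) = √(-436992) = 16*I*√1707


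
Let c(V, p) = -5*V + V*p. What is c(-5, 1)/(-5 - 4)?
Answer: -20/9 ≈ -2.2222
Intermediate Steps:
c(-5, 1)/(-5 - 4) = (-5*(-5 + 1))/(-5 - 4) = (-5*(-4))/(-9) = -⅑*20 = -20/9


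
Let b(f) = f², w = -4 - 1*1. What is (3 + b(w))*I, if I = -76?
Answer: -2128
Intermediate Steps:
w = -5 (w = -4 - 1 = -5)
(3 + b(w))*I = (3 + (-5)²)*(-76) = (3 + 25)*(-76) = 28*(-76) = -2128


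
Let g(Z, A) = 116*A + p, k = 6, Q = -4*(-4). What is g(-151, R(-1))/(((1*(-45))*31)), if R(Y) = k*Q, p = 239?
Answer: -2275/279 ≈ -8.1541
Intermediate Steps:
Q = 16
R(Y) = 96 (R(Y) = 6*16 = 96)
g(Z, A) = 239 + 116*A (g(Z, A) = 116*A + 239 = 239 + 116*A)
g(-151, R(-1))/(((1*(-45))*31)) = (239 + 116*96)/(((1*(-45))*31)) = (239 + 11136)/((-45*31)) = 11375/(-1395) = 11375*(-1/1395) = -2275/279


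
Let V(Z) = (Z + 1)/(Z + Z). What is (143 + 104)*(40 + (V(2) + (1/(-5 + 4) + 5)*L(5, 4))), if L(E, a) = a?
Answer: 56069/4 ≈ 14017.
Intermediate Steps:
V(Z) = (1 + Z)/(2*Z) (V(Z) = (1 + Z)/((2*Z)) = (1 + Z)*(1/(2*Z)) = (1 + Z)/(2*Z))
(143 + 104)*(40 + (V(2) + (1/(-5 + 4) + 5)*L(5, 4))) = (143 + 104)*(40 + ((½)*(1 + 2)/2 + (1/(-5 + 4) + 5)*4)) = 247*(40 + ((½)*(½)*3 + (1/(-1) + 5)*4)) = 247*(40 + (¾ + (-1 + 5)*4)) = 247*(40 + (¾ + 4*4)) = 247*(40 + (¾ + 16)) = 247*(40 + 67/4) = 247*(227/4) = 56069/4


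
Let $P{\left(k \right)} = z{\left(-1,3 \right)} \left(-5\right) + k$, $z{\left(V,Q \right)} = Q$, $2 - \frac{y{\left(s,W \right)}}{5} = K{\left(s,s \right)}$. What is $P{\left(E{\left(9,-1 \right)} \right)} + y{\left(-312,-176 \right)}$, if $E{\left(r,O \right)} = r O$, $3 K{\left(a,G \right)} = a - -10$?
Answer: $\frac{1468}{3} \approx 489.33$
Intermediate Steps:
$K{\left(a,G \right)} = \frac{10}{3} + \frac{a}{3}$ ($K{\left(a,G \right)} = \frac{a - -10}{3} = \frac{a + 10}{3} = \frac{10 + a}{3} = \frac{10}{3} + \frac{a}{3}$)
$y{\left(s,W \right)} = - \frac{20}{3} - \frac{5 s}{3}$ ($y{\left(s,W \right)} = 10 - 5 \left(\frac{10}{3} + \frac{s}{3}\right) = 10 - \left(\frac{50}{3} + \frac{5 s}{3}\right) = - \frac{20}{3} - \frac{5 s}{3}$)
$E{\left(r,O \right)} = O r$
$P{\left(k \right)} = -15 + k$ ($P{\left(k \right)} = 3 \left(-5\right) + k = -15 + k$)
$P{\left(E{\left(9,-1 \right)} \right)} + y{\left(-312,-176 \right)} = \left(-15 - 9\right) - - \frac{1540}{3} = \left(-15 - 9\right) + \left(- \frac{20}{3} + 520\right) = -24 + \frac{1540}{3} = \frac{1468}{3}$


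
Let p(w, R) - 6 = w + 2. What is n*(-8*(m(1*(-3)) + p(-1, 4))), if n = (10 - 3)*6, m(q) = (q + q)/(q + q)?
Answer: -2688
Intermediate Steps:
p(w, R) = 8 + w (p(w, R) = 6 + (w + 2) = 6 + (2 + w) = 8 + w)
m(q) = 1 (m(q) = (2*q)/((2*q)) = (2*q)*(1/(2*q)) = 1)
n = 42 (n = 7*6 = 42)
n*(-8*(m(1*(-3)) + p(-1, 4))) = 42*(-8*(1 + (8 - 1))) = 42*(-8*(1 + 7)) = 42*(-8*8) = 42*(-64) = -2688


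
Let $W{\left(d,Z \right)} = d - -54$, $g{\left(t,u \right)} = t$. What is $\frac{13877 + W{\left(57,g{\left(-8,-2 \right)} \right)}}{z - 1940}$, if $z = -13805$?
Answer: $- \frac{13988}{15745} \approx -0.88841$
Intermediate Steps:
$W{\left(d,Z \right)} = 54 + d$ ($W{\left(d,Z \right)} = d + 54 = 54 + d$)
$\frac{13877 + W{\left(57,g{\left(-8,-2 \right)} \right)}}{z - 1940} = \frac{13877 + \left(54 + 57\right)}{-13805 - 1940} = \frac{13877 + 111}{-15745} = 13988 \left(- \frac{1}{15745}\right) = - \frac{13988}{15745}$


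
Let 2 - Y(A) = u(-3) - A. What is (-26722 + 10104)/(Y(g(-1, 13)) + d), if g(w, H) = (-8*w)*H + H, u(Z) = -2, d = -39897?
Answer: 8309/19888 ≈ 0.41779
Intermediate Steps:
g(w, H) = H - 8*H*w (g(w, H) = -8*H*w + H = H - 8*H*w)
Y(A) = 4 + A (Y(A) = 2 - (-2 - A) = 2 + (2 + A) = 4 + A)
(-26722 + 10104)/(Y(g(-1, 13)) + d) = (-26722 + 10104)/((4 + 13*(1 - 8*(-1))) - 39897) = -16618/((4 + 13*(1 + 8)) - 39897) = -16618/((4 + 13*9) - 39897) = -16618/((4 + 117) - 39897) = -16618/(121 - 39897) = -16618/(-39776) = -16618*(-1/39776) = 8309/19888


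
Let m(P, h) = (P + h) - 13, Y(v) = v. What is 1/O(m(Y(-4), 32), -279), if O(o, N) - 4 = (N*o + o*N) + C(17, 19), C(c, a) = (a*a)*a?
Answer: -1/1507 ≈ -0.00066357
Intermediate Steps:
C(c, a) = a³ (C(c, a) = a²*a = a³)
m(P, h) = -13 + P + h
O(o, N) = 6863 + 2*N*o (O(o, N) = 4 + ((N*o + o*N) + 19³) = 4 + ((N*o + N*o) + 6859) = 4 + (2*N*o + 6859) = 4 + (6859 + 2*N*o) = 6863 + 2*N*o)
1/O(m(Y(-4), 32), -279) = 1/(6863 + 2*(-279)*(-13 - 4 + 32)) = 1/(6863 + 2*(-279)*15) = 1/(6863 - 8370) = 1/(-1507) = -1/1507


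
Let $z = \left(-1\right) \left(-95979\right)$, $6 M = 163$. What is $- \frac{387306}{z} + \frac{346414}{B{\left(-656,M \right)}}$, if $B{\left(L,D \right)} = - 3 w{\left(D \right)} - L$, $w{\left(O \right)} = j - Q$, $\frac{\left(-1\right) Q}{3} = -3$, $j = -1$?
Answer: $\frac{5497129565}{10973599} \approx 500.94$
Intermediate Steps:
$M = \frac{163}{6}$ ($M = \frac{1}{6} \cdot 163 = \frac{163}{6} \approx 27.167$)
$Q = 9$ ($Q = \left(-3\right) \left(-3\right) = 9$)
$w{\left(O \right)} = -10$ ($w{\left(O \right)} = -1 - 9 = -10$)
$B{\left(L,D \right)} = 30 - L$ ($B{\left(L,D \right)} = \left(-3\right) \left(-10\right) - L = 30 - L$)
$z = 95979$
$- \frac{387306}{z} + \frac{346414}{B{\left(-656,M \right)}} = - \frac{387306}{95979} + \frac{346414}{30 - -656} = \left(-387306\right) \frac{1}{95979} + \frac{346414}{30 + 656} = - \frac{129102}{31993} + \frac{346414}{686} = - \frac{129102}{31993} + 346414 \cdot \frac{1}{686} = - \frac{129102}{31993} + \frac{173207}{343} = \frac{5497129565}{10973599}$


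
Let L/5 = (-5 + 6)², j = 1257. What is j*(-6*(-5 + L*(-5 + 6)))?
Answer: 0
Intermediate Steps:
L = 5 (L = 5*(-5 + 6)² = 5*1² = 5*1 = 5)
j*(-6*(-5 + L*(-5 + 6))) = 1257*(-6*(-5 + 5*(-5 + 6))) = 1257*(-6*(-5 + 5*1)) = 1257*(-6*(-5 + 5)) = 1257*(-6*0) = 1257*0 = 0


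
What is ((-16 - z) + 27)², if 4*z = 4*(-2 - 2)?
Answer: 225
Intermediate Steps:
z = -4 (z = (4*(-2 - 2))/4 = (4*(-4))/4 = (¼)*(-16) = -4)
((-16 - z) + 27)² = ((-16 - 1*(-4)) + 27)² = ((-16 + 4) + 27)² = (-12 + 27)² = 15² = 225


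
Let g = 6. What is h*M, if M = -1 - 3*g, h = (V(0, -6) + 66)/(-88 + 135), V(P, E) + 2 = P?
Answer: -1216/47 ≈ -25.872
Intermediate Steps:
V(P, E) = -2 + P
h = 64/47 (h = ((-2 + 0) + 66)/(-88 + 135) = (-2 + 66)/47 = 64*(1/47) = 64/47 ≈ 1.3617)
M = -19 (M = -1 - 3*6 = -1 - 18 = -19)
h*M = (64/47)*(-19) = -1216/47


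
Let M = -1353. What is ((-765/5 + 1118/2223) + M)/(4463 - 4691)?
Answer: 64360/9747 ≈ 6.6031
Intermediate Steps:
((-765/5 + 1118/2223) + M)/(4463 - 4691) = ((-765/5 + 1118/2223) - 1353)/(4463 - 4691) = ((-765*1/5 + 1118*(1/2223)) - 1353)/(-228) = ((-153 + 86/171) - 1353)*(-1/228) = (-26077/171 - 1353)*(-1/228) = -257440/171*(-1/228) = 64360/9747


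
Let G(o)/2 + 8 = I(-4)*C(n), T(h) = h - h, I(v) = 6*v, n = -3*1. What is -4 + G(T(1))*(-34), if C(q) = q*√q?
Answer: 540 - 4896*I*√3 ≈ 540.0 - 8480.1*I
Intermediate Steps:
n = -3
C(q) = q^(3/2)
T(h) = 0
G(o) = -16 + 144*I*√3 (G(o) = -16 + 2*((6*(-4))*(-3)^(3/2)) = -16 + 2*(-(-72)*I*√3) = -16 + 2*(72*I*√3) = -16 + 144*I*√3)
-4 + G(T(1))*(-34) = -4 + (-16 + 144*I*√3)*(-34) = -4 + (544 - 4896*I*√3) = 540 - 4896*I*√3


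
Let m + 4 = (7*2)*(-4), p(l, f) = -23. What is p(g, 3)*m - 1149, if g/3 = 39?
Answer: 231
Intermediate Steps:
g = 117 (g = 3*39 = 117)
m = -60 (m = -4 + (7*2)*(-4) = -4 + 14*(-4) = -4 - 56 = -60)
p(g, 3)*m - 1149 = -23*(-60) - 1149 = 1380 - 1149 = 231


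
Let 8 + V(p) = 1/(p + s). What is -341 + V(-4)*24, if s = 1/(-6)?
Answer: -13469/25 ≈ -538.76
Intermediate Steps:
s = -⅙ ≈ -0.16667
V(p) = -8 + 1/(-⅙ + p) (V(p) = -8 + 1/(p - ⅙) = -8 + 1/(-⅙ + p))
-341 + V(-4)*24 = -341 + (2*(7 - 24*(-4))/(-1 + 6*(-4)))*24 = -341 + (2*(7 + 96)/(-1 - 24))*24 = -341 + (2*103/(-25))*24 = -341 + (2*(-1/25)*103)*24 = -341 - 206/25*24 = -341 - 4944/25 = -13469/25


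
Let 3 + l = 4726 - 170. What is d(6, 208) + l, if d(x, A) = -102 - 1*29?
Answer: 4422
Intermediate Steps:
l = 4553 (l = -3 + (4726 - 170) = -3 + 4556 = 4553)
d(x, A) = -131 (d(x, A) = -102 - 29 = -131)
d(6, 208) + l = -131 + 4553 = 4422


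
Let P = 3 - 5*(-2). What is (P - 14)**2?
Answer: 1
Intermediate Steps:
P = 13 (P = 3 + 10 = 13)
(P - 14)**2 = (13 - 14)**2 = (-1)**2 = 1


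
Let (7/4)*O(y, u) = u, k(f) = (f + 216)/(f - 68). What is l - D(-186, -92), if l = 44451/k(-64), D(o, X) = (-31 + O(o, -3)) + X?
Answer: -10235007/266 ≈ -38478.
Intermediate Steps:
k(f) = (216 + f)/(-68 + f)
O(y, u) = 4*u/7
D(o, X) = -229/7 + X (D(o, X) = (-31 + (4/7)*(-3)) + X = (-31 - 12/7) + X = -229/7 + X)
l = -1466883/38 (l = 44451/(((216 - 64)/(-68 - 64))) = 44451/((152/(-132))) = 44451/((-1/132*152)) = 44451/(-38/33) = 44451*(-33/38) = -1466883/38 ≈ -38602.)
l - D(-186, -92) = -1466883/38 - (-229/7 - 92) = -1466883/38 - 1*(-873/7) = -1466883/38 + 873/7 = -10235007/266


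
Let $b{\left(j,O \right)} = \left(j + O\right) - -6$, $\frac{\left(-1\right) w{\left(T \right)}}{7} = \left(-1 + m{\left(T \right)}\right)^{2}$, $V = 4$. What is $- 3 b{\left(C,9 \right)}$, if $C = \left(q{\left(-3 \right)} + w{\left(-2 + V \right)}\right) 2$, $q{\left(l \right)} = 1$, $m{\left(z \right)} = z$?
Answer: $-9$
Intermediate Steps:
$w{\left(T \right)} = - 7 \left(-1 + T\right)^{2}$
$C = -12$ ($C = \left(1 - 7 \left(-1 + \left(-2 + 4\right)\right)^{2}\right) 2 = \left(1 - 7 \left(-1 + 2\right)^{2}\right) 2 = \left(1 - 7 \cdot 1^{2}\right) 2 = \left(1 - 7\right) 2 = \left(-6\right) 2 = -12$)
$b{\left(j,O \right)} = 6 + O + j$ ($b{\left(j,O \right)} = \left(O + j\right) + 6 = 6 + O + j$)
$- 3 b{\left(C,9 \right)} = - 3 \left(6 + 9 - 12\right) = \left(-3\right) 3 = -9$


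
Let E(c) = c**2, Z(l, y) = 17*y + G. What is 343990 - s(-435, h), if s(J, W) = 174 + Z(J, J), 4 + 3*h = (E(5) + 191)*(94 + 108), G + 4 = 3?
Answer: 351212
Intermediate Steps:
G = -1 (G = -4 + 3 = -1)
Z(l, y) = -1 + 17*y (Z(l, y) = 17*y - 1 = -1 + 17*y)
h = 43628/3 (h = -4/3 + ((5**2 + 191)*(94 + 108))/3 = -4/3 + ((25 + 191)*202)/3 = -4/3 + (216*202)/3 = -4/3 + (1/3)*43632 = -4/3 + 14544 = 43628/3 ≈ 14543.)
s(J, W) = 173 + 17*J (s(J, W) = 174 + (-1 + 17*J) = 173 + 17*J)
343990 - s(-435, h) = 343990 - (173 + 17*(-435)) = 343990 - (173 - 7395) = 343990 - 1*(-7222) = 343990 + 7222 = 351212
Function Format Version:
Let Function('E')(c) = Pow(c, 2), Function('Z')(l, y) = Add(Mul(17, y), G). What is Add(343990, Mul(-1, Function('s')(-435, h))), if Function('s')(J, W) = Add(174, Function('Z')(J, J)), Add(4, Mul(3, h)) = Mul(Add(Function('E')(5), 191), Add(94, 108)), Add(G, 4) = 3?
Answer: 351212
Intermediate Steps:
G = -1 (G = Add(-4, 3) = -1)
Function('Z')(l, y) = Add(-1, Mul(17, y)) (Function('Z')(l, y) = Add(Mul(17, y), -1) = Add(-1, Mul(17, y)))
h = Rational(43628, 3) (h = Add(Rational(-4, 3), Mul(Rational(1, 3), Mul(Add(Pow(5, 2), 191), Add(94, 108)))) = Add(Rational(-4, 3), Mul(Rational(1, 3), Mul(Add(25, 191), 202))) = Add(Rational(-4, 3), Mul(Rational(1, 3), Mul(216, 202))) = Add(Rational(-4, 3), Mul(Rational(1, 3), 43632)) = Add(Rational(-4, 3), 14544) = Rational(43628, 3) ≈ 14543.)
Function('s')(J, W) = Add(173, Mul(17, J)) (Function('s')(J, W) = Add(174, Add(-1, Mul(17, J))) = Add(173, Mul(17, J)))
Add(343990, Mul(-1, Function('s')(-435, h))) = Add(343990, Mul(-1, Add(173, Mul(17, -435)))) = Add(343990, Mul(-1, Add(173, -7395))) = Add(343990, Mul(-1, -7222)) = Add(343990, 7222) = 351212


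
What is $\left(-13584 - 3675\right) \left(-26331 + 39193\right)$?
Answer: $-221985258$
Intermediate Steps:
$\left(-13584 - 3675\right) \left(-26331 + 39193\right) = \left(-17259\right) 12862 = -221985258$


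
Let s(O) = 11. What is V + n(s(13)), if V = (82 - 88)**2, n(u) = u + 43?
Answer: 90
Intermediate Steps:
n(u) = 43 + u
V = 36 (V = (-6)**2 = 36)
V + n(s(13)) = 36 + (43 + 11) = 36 + 54 = 90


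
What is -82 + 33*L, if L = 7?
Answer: 149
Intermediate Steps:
-82 + 33*L = -82 + 33*7 = -82 + 231 = 149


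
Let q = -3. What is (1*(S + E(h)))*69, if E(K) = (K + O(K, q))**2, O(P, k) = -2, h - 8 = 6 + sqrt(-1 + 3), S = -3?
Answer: 9867 + 1656*sqrt(2) ≈ 12209.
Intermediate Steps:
h = 14 + sqrt(2) (h = 8 + (6 + sqrt(-1 + 3)) = 8 + (6 + sqrt(2)) = 14 + sqrt(2) ≈ 15.414)
E(K) = (-2 + K)**2 (E(K) = (K - 2)**2 = (-2 + K)**2)
(1*(S + E(h)))*69 = (1*(-3 + (-2 + (14 + sqrt(2)))**2))*69 = (1*(-3 + (12 + sqrt(2))**2))*69 = (-3 + (12 + sqrt(2))**2)*69 = -207 + 69*(12 + sqrt(2))**2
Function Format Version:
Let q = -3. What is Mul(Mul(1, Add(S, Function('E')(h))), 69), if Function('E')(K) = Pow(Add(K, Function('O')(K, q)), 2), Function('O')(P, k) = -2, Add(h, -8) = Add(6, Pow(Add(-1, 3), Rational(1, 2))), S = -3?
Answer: Add(9867, Mul(1656, Pow(2, Rational(1, 2)))) ≈ 12209.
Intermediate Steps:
h = Add(14, Pow(2, Rational(1, 2))) (h = Add(8, Add(6, Pow(Add(-1, 3), Rational(1, 2)))) = Add(8, Add(6, Pow(2, Rational(1, 2)))) = Add(14, Pow(2, Rational(1, 2))) ≈ 15.414)
Function('E')(K) = Pow(Add(-2, K), 2) (Function('E')(K) = Pow(Add(K, -2), 2) = Pow(Add(-2, K), 2))
Mul(Mul(1, Add(S, Function('E')(h))), 69) = Mul(Mul(1, Add(-3, Pow(Add(-2, Add(14, Pow(2, Rational(1, 2)))), 2))), 69) = Mul(Mul(1, Add(-3, Pow(Add(12, Pow(2, Rational(1, 2))), 2))), 69) = Mul(Add(-3, Pow(Add(12, Pow(2, Rational(1, 2))), 2)), 69) = Add(-207, Mul(69, Pow(Add(12, Pow(2, Rational(1, 2))), 2)))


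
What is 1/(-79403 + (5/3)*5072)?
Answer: -3/212849 ≈ -1.4095e-5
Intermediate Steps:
1/(-79403 + (5/3)*5072) = 1/(-79403 + 25360/3) = 1/(-212849/3) = -3/212849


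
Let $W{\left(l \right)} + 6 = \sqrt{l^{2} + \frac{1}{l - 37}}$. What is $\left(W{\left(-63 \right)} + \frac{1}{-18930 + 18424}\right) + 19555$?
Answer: $\frac{9891793}{506} + \frac{\sqrt{396899}}{10} \approx 19612.0$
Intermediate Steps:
$W{\left(l \right)} = -6 + \sqrt{l^{2} + \frac{1}{-37 + l}}$ ($W{\left(l \right)} = -6 + \sqrt{l^{2} + \frac{1}{l - 37}} = -6 + \sqrt{l^{2} + \frac{1}{-37 + l}}$)
$\left(W{\left(-63 \right)} + \frac{1}{-18930 + 18424}\right) + 19555 = \left(\left(-6 + \sqrt{\frac{1 + \left(-63\right)^{2} \left(-37 - 63\right)}{-37 - 63}}\right) + \frac{1}{-18930 + 18424}\right) + 19555 = \left(\left(-6 + \sqrt{\frac{1 + 3969 \left(-100\right)}{-100}}\right) + \frac{1}{-506}\right) + 19555 = \left(\left(-6 + \sqrt{- \frac{1 - 396900}{100}}\right) - \frac{1}{506}\right) + 19555 = \left(\left(-6 + \sqrt{\left(- \frac{1}{100}\right) \left(-396899\right)}\right) - \frac{1}{506}\right) + 19555 = \left(\left(-6 + \sqrt{\frac{396899}{100}}\right) - \frac{1}{506}\right) + 19555 = \left(\left(-6 + \frac{\sqrt{396899}}{10}\right) - \frac{1}{506}\right) + 19555 = \left(- \frac{3037}{506} + \frac{\sqrt{396899}}{10}\right) + 19555 = \frac{9891793}{506} + \frac{\sqrt{396899}}{10}$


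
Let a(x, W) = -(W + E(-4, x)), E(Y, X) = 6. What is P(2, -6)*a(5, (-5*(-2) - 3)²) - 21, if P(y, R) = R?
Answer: 309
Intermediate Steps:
a(x, W) = -6 - W (a(x, W) = -(W + 6) = -(6 + W) = -6 - W)
P(2, -6)*a(5, (-5*(-2) - 3)²) - 21 = -6*(-6 - (-5*(-2) - 3)²) - 21 = -6*(-6 - (10 - 3)²) - 21 = -6*(-6 - 1*7²) - 21 = -6*(-6 - 1*49) - 21 = -6*(-6 - 49) - 21 = -6*(-55) - 21 = 330 - 21 = 309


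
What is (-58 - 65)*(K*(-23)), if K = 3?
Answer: 8487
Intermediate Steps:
(-58 - 65)*(K*(-23)) = (-58 - 65)*(3*(-23)) = -123*(-69) = 8487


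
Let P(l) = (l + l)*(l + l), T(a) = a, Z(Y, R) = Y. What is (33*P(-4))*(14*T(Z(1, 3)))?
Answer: 29568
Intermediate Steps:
P(l) = 4*l² (P(l) = (2*l)*(2*l) = 4*l²)
(33*P(-4))*(14*T(Z(1, 3))) = (33*(4*(-4)²))*(14*1) = (33*(4*16))*14 = (33*64)*14 = 2112*14 = 29568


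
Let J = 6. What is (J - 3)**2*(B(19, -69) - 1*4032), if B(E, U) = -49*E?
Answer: -44667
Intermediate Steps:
(J - 3)**2*(B(19, -69) - 1*4032) = (6 - 3)**2*(-49*19 - 1*4032) = 3**2*(-931 - 4032) = 9*(-4963) = -44667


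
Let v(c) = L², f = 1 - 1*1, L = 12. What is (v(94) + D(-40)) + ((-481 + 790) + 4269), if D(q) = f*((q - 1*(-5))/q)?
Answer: 4722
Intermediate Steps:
f = 0 (f = 1 - 1 = 0)
v(c) = 144 (v(c) = 12² = 144)
D(q) = 0 (D(q) = 0*((q - 1*(-5))/q) = 0*((q + 5)/q) = 0*((5 + q)/q) = 0)
(v(94) + D(-40)) + ((-481 + 790) + 4269) = (144 + 0) + ((-481 + 790) + 4269) = 144 + (309 + 4269) = 144 + 4578 = 4722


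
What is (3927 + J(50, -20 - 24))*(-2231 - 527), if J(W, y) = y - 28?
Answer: -10632090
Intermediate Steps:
J(W, y) = -28 + y
(3927 + J(50, -20 - 24))*(-2231 - 527) = (3927 + (-28 + (-20 - 24)))*(-2231 - 527) = (3927 + (-28 - 44))*(-2758) = (3927 - 72)*(-2758) = 3855*(-2758) = -10632090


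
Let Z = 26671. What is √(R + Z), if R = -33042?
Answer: I*√6371 ≈ 79.819*I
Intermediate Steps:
√(R + Z) = √(-33042 + 26671) = √(-6371) = I*√6371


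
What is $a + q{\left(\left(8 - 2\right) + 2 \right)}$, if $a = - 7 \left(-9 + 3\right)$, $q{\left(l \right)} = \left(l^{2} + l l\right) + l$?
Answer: $178$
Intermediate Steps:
$q{\left(l \right)} = l + 2 l^{2}$ ($q{\left(l \right)} = \left(l^{2} + l^{2}\right) + l = 2 l^{2} + l = l + 2 l^{2}$)
$a = 42$ ($a = \left(-7\right) \left(-6\right) = 42$)
$a + q{\left(\left(8 - 2\right) + 2 \right)} = 42 + \left(\left(8 - 2\right) + 2\right) \left(1 + 2 \left(\left(8 - 2\right) + 2\right)\right) = 42 + \left(6 + 2\right) \left(1 + 2 \left(6 + 2\right)\right) = 42 + 8 \left(1 + 2 \cdot 8\right) = 42 + 8 \left(1 + 16\right) = 42 + 8 \cdot 17 = 42 + 136 = 178$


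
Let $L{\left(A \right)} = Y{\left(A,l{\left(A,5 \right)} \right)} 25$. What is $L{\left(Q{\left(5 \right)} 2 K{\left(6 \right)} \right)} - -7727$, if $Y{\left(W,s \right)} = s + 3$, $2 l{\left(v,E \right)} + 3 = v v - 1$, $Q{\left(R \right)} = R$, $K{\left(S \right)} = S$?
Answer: $52752$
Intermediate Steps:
$l{\left(v,E \right)} = -2 + \frac{v^{2}}{2}$ ($l{\left(v,E \right)} = - \frac{3}{2} + \frac{v v - 1}{2} = - \frac{3}{2} + \frac{v^{2} - 1}{2} = - \frac{3}{2} + \frac{-1 + v^{2}}{2} = - \frac{3}{2} + \left(- \frac{1}{2} + \frac{v^{2}}{2}\right) = -2 + \frac{v^{2}}{2}$)
$Y{\left(W,s \right)} = 3 + s$
$L{\left(A \right)} = 25 + \frac{25 A^{2}}{2}$ ($L{\left(A \right)} = \left(3 + \left(-2 + \frac{A^{2}}{2}\right)\right) 25 = \left(1 + \frac{A^{2}}{2}\right) 25 = 25 + \frac{25 A^{2}}{2}$)
$L{\left(Q{\left(5 \right)} 2 K{\left(6 \right)} \right)} - -7727 = \left(25 + \frac{25 \left(5 \cdot 2 \cdot 6\right)^{2}}{2}\right) - -7727 = \left(25 + \frac{25 \left(10 \cdot 6\right)^{2}}{2}\right) + 7727 = \left(25 + \frac{25 \cdot 60^{2}}{2}\right) + 7727 = \left(25 + \frac{25}{2} \cdot 3600\right) + 7727 = \left(25 + 45000\right) + 7727 = 45025 + 7727 = 52752$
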